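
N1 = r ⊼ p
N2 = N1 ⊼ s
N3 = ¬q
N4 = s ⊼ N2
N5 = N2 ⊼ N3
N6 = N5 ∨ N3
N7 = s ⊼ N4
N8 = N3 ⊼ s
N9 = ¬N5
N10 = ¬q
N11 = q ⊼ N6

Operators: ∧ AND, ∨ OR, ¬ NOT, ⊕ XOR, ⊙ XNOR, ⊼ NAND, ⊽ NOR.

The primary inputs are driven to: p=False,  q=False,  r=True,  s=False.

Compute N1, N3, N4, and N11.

N1 = r NAND p = True NAND False = True
N2 = N1 NAND s = True NAND False = True
N3 = NOT q = NOT False = True
N4 = s NAND N2 = False NAND True = True
N5 = N2 NAND N3 = True NAND True = False
N6 = N5 OR N3 = False OR True = True
N11 = q NAND N6 = False NAND True = True

N1 = True, N3 = True, N4 = True, N11 = True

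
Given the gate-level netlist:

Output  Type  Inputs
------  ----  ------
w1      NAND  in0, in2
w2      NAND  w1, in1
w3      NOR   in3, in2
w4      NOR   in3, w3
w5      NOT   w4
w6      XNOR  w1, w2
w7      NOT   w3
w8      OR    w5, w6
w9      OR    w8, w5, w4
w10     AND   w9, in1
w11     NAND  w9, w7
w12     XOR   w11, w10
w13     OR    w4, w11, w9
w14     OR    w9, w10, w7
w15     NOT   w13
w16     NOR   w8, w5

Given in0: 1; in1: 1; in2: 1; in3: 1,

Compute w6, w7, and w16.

w6 = 0, w7 = 1, w16 = 0

w1 = in0 NAND in2 = 1 NAND 1 = 0
w2 = w1 NAND in1 = 0 NAND 1 = 1
w3 = in3 NOR in2 = 1 NOR 1 = 0
w4 = in3 NOR w3 = 1 NOR 0 = 0
w5 = NOT w4 = NOT 0 = 1
w6 = w1 XNOR w2 = 0 XNOR 1 = 0
w7 = NOT w3 = NOT 0 = 1
w8 = w5 OR w6 = 1 OR 0 = 1
w16 = w8 NOR w5 = 1 NOR 1 = 0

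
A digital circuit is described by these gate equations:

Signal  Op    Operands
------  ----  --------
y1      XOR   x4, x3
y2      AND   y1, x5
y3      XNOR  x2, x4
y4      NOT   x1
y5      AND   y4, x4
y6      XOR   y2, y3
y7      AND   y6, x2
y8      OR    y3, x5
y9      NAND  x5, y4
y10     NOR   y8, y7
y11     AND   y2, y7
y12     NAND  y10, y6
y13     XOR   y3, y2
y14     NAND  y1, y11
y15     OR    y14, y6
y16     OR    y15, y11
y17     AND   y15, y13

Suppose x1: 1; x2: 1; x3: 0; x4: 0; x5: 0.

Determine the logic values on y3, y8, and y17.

y3 = 0; y8 = 0; y17 = 0

y1 = x4 XOR x3 = 0 XOR 0 = 0
y2 = y1 AND x5 = 0 AND 0 = 0
y3 = x2 XNOR x4 = 1 XNOR 0 = 0
y6 = y2 XOR y3 = 0 XOR 0 = 0
y7 = y6 AND x2 = 0 AND 1 = 0
y8 = y3 OR x5 = 0 OR 0 = 0
y11 = y2 AND y7 = 0 AND 0 = 0
y13 = y3 XOR y2 = 0 XOR 0 = 0
y14 = y1 NAND y11 = 0 NAND 0 = 1
y15 = y14 OR y6 = 1 OR 0 = 1
y17 = y15 AND y13 = 1 AND 0 = 0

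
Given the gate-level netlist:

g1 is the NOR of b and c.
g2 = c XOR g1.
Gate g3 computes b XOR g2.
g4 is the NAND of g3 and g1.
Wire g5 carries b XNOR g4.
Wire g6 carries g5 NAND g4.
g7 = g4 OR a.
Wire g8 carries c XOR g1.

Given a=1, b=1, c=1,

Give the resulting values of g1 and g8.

g1 = 0, g8 = 1

g1 = b NOR c = 1 NOR 1 = 0
g8 = c XOR g1 = 1 XOR 0 = 1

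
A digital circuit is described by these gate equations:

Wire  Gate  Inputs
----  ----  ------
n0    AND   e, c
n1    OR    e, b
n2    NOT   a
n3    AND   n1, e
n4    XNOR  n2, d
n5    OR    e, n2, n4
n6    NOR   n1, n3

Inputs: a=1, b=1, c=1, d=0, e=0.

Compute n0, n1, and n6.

n0 = 0, n1 = 1, n6 = 0

n0 = e AND c = 0 AND 1 = 0
n1 = e OR b = 0 OR 1 = 1
n3 = n1 AND e = 1 AND 0 = 0
n6 = n1 NOR n3 = 1 NOR 0 = 0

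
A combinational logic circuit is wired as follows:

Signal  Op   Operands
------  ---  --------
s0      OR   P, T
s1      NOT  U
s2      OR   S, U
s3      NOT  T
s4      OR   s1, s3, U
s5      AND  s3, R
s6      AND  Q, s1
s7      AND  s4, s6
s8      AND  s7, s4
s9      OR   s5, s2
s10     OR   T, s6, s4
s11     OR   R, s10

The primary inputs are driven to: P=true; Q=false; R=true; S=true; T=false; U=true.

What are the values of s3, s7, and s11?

s1 = NOT U = NOT true = false
s3 = NOT T = NOT false = true
s4 = s1 OR s3 OR U = false OR true OR true = true
s6 = Q AND s1 = false AND false = false
s7 = s4 AND s6 = true AND false = false
s10 = T OR s6 OR s4 = false OR false OR true = true
s11 = R OR s10 = true OR true = true

s3 = true, s7 = false, s11 = true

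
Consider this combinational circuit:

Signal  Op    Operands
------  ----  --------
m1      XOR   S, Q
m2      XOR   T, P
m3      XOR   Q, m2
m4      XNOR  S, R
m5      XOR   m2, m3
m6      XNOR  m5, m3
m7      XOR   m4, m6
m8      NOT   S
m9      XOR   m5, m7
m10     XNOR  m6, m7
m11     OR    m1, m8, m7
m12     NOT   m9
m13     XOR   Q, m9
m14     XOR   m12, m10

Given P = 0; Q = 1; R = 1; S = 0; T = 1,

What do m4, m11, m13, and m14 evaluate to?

m1 = S XOR Q = 0 XOR 1 = 1
m2 = T XOR P = 1 XOR 0 = 1
m3 = Q XOR m2 = 1 XOR 1 = 0
m4 = S XNOR R = 0 XNOR 1 = 0
m5 = m2 XOR m3 = 1 XOR 0 = 1
m6 = m5 XNOR m3 = 1 XNOR 0 = 0
m7 = m4 XOR m6 = 0 XOR 0 = 0
m8 = NOT S = NOT 0 = 1
m9 = m5 XOR m7 = 1 XOR 0 = 1
m10 = m6 XNOR m7 = 0 XNOR 0 = 1
m11 = m1 OR m8 OR m7 = 1 OR 1 OR 0 = 1
m12 = NOT m9 = NOT 1 = 0
m13 = Q XOR m9 = 1 XOR 1 = 0
m14 = m12 XOR m10 = 0 XOR 1 = 1

m4 = 0, m11 = 1, m13 = 0, m14 = 1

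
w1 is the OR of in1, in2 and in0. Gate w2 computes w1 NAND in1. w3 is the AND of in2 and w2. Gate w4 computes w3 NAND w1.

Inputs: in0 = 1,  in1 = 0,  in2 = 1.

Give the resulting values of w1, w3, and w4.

w1 = in1 OR in2 OR in0 = 0 OR 1 OR 1 = 1
w2 = w1 NAND in1 = 1 NAND 0 = 1
w3 = in2 AND w2 = 1 AND 1 = 1
w4 = w3 NAND w1 = 1 NAND 1 = 0

w1 = 1  w3 = 1  w4 = 0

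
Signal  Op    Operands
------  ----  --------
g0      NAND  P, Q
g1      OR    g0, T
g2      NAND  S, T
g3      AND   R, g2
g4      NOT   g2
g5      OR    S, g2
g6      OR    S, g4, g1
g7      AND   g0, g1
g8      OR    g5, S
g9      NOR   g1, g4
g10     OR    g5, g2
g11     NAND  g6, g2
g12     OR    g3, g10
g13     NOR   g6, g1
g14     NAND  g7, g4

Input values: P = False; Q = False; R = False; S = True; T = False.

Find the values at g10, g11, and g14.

g10 = True, g11 = False, g14 = True

g0 = P NAND Q = False NAND False = True
g1 = g0 OR T = True OR False = True
g2 = S NAND T = True NAND False = True
g4 = NOT g2 = NOT True = False
g5 = S OR g2 = True OR True = True
g6 = S OR g4 OR g1 = True OR False OR True = True
g7 = g0 AND g1 = True AND True = True
g10 = g5 OR g2 = True OR True = True
g11 = g6 NAND g2 = True NAND True = False
g14 = g7 NAND g4 = True NAND False = True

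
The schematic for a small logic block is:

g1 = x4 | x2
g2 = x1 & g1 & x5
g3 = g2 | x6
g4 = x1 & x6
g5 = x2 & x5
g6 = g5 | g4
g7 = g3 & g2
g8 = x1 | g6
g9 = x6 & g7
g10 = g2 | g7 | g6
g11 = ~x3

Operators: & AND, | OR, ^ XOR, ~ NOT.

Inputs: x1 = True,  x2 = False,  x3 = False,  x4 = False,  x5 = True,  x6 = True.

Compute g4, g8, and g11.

g4 = True, g8 = True, g11 = True

g4 = x1 AND x6 = True AND True = True
g5 = x2 AND x5 = False AND True = False
g6 = g5 OR g4 = False OR True = True
g8 = x1 OR g6 = True OR True = True
g11 = NOT x3 = NOT False = True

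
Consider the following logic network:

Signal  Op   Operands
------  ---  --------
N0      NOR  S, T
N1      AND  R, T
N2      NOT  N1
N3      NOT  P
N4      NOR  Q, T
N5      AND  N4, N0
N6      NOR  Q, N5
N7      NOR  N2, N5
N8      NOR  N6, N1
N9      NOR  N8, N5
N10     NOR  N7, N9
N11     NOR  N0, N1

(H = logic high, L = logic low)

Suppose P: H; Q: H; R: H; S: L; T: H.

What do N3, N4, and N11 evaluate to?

N3 = L  N4 = L  N11 = L

N0 = S NOR T = L NOR H = L
N1 = R AND T = H AND H = H
N3 = NOT P = NOT H = L
N4 = Q NOR T = H NOR H = L
N11 = N0 NOR N1 = L NOR H = L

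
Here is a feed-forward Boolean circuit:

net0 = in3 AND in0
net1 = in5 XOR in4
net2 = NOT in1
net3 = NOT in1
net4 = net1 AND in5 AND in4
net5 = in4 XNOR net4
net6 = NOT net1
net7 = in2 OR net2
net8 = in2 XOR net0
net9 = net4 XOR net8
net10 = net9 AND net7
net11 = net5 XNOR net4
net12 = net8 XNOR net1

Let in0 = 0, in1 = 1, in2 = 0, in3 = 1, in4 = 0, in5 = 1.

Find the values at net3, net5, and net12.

net0 = in3 AND in0 = 1 AND 0 = 0
net1 = in5 XOR in4 = 1 XOR 0 = 1
net3 = NOT in1 = NOT 1 = 0
net4 = net1 AND in5 AND in4 = 1 AND 1 AND 0 = 0
net5 = in4 XNOR net4 = 0 XNOR 0 = 1
net8 = in2 XOR net0 = 0 XOR 0 = 0
net12 = net8 XNOR net1 = 0 XNOR 1 = 0

net3 = 0; net5 = 1; net12 = 0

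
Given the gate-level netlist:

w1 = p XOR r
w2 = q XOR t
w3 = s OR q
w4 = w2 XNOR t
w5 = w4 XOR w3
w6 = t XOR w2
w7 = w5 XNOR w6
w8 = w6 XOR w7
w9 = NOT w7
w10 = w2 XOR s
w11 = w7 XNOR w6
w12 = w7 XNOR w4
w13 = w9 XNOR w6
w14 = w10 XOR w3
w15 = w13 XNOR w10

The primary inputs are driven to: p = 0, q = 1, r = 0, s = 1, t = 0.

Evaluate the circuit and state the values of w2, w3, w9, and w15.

w2 = 1, w3 = 1, w9 = 0, w15 = 1

w2 = q XOR t = 1 XOR 0 = 1
w3 = s OR q = 1 OR 1 = 1
w4 = w2 XNOR t = 1 XNOR 0 = 0
w5 = w4 XOR w3 = 0 XOR 1 = 1
w6 = t XOR w2 = 0 XOR 1 = 1
w7 = w5 XNOR w6 = 1 XNOR 1 = 1
w9 = NOT w7 = NOT 1 = 0
w10 = w2 XOR s = 1 XOR 1 = 0
w13 = w9 XNOR w6 = 0 XNOR 1 = 0
w15 = w13 XNOR w10 = 0 XNOR 0 = 1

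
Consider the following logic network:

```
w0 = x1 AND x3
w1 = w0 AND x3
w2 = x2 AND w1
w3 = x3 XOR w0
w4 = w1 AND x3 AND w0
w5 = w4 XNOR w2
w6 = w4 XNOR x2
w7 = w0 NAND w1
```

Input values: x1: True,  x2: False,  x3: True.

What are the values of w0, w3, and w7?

w0 = x1 AND x3 = True AND True = True
w1 = w0 AND x3 = True AND True = True
w3 = x3 XOR w0 = True XOR True = False
w7 = w0 NAND w1 = True NAND True = False

w0 = True, w3 = False, w7 = False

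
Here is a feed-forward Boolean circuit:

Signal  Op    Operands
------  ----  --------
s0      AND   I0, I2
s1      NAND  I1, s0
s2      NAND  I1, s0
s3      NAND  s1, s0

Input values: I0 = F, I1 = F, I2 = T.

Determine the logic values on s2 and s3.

s2 = T  s3 = T

s0 = I0 AND I2 = F AND T = F
s1 = I1 NAND s0 = F NAND F = T
s2 = I1 NAND s0 = F NAND F = T
s3 = s1 NAND s0 = T NAND F = T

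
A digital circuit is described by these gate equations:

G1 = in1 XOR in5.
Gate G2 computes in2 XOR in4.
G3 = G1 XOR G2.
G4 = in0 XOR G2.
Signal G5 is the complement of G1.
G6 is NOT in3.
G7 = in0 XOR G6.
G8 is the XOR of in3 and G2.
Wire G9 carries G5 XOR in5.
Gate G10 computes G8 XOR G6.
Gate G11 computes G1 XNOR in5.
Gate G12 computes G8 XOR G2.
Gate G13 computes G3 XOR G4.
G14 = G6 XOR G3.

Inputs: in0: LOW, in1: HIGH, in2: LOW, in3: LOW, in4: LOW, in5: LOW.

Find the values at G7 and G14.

G1 = in1 XOR in5 = HIGH XOR LOW = HIGH
G2 = in2 XOR in4 = LOW XOR LOW = LOW
G3 = G1 XOR G2 = HIGH XOR LOW = HIGH
G6 = NOT in3 = NOT LOW = HIGH
G7 = in0 XOR G6 = LOW XOR HIGH = HIGH
G14 = G6 XOR G3 = HIGH XOR HIGH = LOW

G7 = HIGH  G14 = LOW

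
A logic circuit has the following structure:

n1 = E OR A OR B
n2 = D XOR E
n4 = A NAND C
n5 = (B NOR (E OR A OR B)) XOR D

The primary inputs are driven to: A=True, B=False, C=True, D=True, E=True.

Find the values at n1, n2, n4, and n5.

n1 = True OR True OR False = True
n2 = True XOR True = False
n4 = True NAND True = False
n5 = (False NOR (True OR True OR False)) XOR True = True

n1 = True  n2 = False  n4 = False  n5 = True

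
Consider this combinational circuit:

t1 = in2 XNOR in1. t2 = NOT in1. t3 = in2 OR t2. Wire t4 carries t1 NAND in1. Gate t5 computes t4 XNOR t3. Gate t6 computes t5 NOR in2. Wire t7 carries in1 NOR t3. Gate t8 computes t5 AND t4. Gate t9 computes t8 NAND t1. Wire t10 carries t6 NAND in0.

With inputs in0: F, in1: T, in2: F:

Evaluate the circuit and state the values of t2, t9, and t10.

t2 = F, t9 = T, t10 = T

t1 = in2 XNOR in1 = F XNOR T = F
t2 = NOT in1 = NOT T = F
t3 = in2 OR t2 = F OR F = F
t4 = t1 NAND in1 = F NAND T = T
t5 = t4 XNOR t3 = T XNOR F = F
t6 = t5 NOR in2 = F NOR F = T
t8 = t5 AND t4 = F AND T = F
t9 = t8 NAND t1 = F NAND F = T
t10 = t6 NAND in0 = T NAND F = T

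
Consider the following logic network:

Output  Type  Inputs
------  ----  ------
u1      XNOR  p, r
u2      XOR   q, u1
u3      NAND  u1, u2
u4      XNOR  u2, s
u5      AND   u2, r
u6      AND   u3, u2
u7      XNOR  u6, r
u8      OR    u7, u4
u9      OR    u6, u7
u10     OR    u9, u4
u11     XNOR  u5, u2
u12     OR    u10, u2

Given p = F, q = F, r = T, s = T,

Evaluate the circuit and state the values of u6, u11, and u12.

u6 = F, u11 = T, u12 = F

u1 = p XNOR r = F XNOR T = F
u2 = q XOR u1 = F XOR F = F
u3 = u1 NAND u2 = F NAND F = T
u4 = u2 XNOR s = F XNOR T = F
u5 = u2 AND r = F AND T = F
u6 = u3 AND u2 = T AND F = F
u7 = u6 XNOR r = F XNOR T = F
u9 = u6 OR u7 = F OR F = F
u10 = u9 OR u4 = F OR F = F
u11 = u5 XNOR u2 = F XNOR F = T
u12 = u10 OR u2 = F OR F = F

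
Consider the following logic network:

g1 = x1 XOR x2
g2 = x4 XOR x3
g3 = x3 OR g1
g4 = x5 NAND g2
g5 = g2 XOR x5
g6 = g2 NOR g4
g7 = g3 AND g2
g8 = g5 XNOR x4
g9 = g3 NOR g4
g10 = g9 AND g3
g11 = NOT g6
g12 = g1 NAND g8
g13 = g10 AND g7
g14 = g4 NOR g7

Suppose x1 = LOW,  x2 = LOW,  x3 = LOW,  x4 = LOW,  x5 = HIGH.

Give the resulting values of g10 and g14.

g1 = x1 XOR x2 = LOW XOR LOW = LOW
g2 = x4 XOR x3 = LOW XOR LOW = LOW
g3 = x3 OR g1 = LOW OR LOW = LOW
g4 = x5 NAND g2 = HIGH NAND LOW = HIGH
g7 = g3 AND g2 = LOW AND LOW = LOW
g9 = g3 NOR g4 = LOW NOR HIGH = LOW
g10 = g9 AND g3 = LOW AND LOW = LOW
g14 = g4 NOR g7 = HIGH NOR LOW = LOW

g10 = LOW, g14 = LOW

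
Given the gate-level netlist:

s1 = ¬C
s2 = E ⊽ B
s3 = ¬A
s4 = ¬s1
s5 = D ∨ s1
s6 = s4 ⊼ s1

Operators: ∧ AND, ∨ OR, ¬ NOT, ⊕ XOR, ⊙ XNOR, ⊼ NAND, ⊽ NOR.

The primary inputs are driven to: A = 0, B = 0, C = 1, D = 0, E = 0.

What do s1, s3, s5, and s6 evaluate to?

s1 = 0, s3 = 1, s5 = 0, s6 = 1

s1 = NOT C = NOT 1 = 0
s3 = NOT A = NOT 0 = 1
s4 = NOT s1 = NOT 0 = 1
s5 = D OR s1 = 0 OR 0 = 0
s6 = s4 NAND s1 = 1 NAND 0 = 1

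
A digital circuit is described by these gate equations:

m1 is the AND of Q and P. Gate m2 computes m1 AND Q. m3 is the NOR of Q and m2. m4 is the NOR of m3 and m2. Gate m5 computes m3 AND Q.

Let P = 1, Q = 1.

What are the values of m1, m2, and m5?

m1 = 1, m2 = 1, m5 = 0

m1 = Q AND P = 1 AND 1 = 1
m2 = m1 AND Q = 1 AND 1 = 1
m3 = Q NOR m2 = 1 NOR 1 = 0
m5 = m3 AND Q = 0 AND 1 = 0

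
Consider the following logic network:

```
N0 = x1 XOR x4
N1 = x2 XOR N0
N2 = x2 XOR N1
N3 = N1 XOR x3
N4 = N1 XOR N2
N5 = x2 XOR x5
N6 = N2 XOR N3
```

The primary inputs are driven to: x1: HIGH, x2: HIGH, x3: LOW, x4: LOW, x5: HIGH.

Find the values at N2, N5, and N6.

N2 = HIGH  N5 = LOW  N6 = HIGH

N0 = x1 XOR x4 = HIGH XOR LOW = HIGH
N1 = x2 XOR N0 = HIGH XOR HIGH = LOW
N2 = x2 XOR N1 = HIGH XOR LOW = HIGH
N3 = N1 XOR x3 = LOW XOR LOW = LOW
N5 = x2 XOR x5 = HIGH XOR HIGH = LOW
N6 = N2 XOR N3 = HIGH XOR LOW = HIGH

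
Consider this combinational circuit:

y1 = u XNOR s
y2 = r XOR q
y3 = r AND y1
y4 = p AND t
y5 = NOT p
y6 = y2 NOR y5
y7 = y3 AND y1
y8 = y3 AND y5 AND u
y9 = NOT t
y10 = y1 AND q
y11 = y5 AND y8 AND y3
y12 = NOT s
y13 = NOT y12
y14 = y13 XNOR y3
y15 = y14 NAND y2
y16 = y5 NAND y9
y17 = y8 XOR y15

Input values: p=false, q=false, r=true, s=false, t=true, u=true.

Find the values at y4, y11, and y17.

y4 = false, y11 = false, y17 = false

y1 = u XNOR s = true XNOR false = false
y2 = r XOR q = true XOR false = true
y3 = r AND y1 = true AND false = false
y4 = p AND t = false AND true = false
y5 = NOT p = NOT false = true
y8 = y3 AND y5 AND u = false AND true AND true = false
y11 = y5 AND y8 AND y3 = true AND false AND false = false
y12 = NOT s = NOT false = true
y13 = NOT y12 = NOT true = false
y14 = y13 XNOR y3 = false XNOR false = true
y15 = y14 NAND y2 = true NAND true = false
y17 = y8 XOR y15 = false XOR false = false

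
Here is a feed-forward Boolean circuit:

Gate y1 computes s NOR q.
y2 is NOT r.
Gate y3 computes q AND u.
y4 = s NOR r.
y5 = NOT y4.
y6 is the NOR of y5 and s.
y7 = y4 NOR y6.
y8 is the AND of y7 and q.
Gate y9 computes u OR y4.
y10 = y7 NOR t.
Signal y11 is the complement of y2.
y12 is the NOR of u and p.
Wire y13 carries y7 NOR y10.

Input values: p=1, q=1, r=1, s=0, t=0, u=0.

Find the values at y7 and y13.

y7 = 1, y13 = 0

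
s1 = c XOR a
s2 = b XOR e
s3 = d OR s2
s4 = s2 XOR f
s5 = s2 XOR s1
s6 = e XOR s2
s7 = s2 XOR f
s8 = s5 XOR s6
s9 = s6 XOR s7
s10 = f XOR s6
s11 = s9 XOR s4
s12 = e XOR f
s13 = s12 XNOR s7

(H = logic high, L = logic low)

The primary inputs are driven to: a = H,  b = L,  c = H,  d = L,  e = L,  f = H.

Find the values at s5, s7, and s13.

s1 = c XOR a = H XOR H = L
s2 = b XOR e = L XOR L = L
s5 = s2 XOR s1 = L XOR L = L
s7 = s2 XOR f = L XOR H = H
s12 = e XOR f = L XOR H = H
s13 = s12 XNOR s7 = H XNOR H = H

s5 = L  s7 = H  s13 = H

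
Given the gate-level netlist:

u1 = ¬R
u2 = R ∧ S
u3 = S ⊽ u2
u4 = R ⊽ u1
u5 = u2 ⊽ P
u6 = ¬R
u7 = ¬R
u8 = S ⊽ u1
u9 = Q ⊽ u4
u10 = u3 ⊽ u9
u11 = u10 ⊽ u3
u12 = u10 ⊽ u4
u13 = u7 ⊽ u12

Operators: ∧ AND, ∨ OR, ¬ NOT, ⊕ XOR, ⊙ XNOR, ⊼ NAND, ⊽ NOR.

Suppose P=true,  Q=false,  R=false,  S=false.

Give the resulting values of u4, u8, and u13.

u1 = NOT R = NOT false = true
u2 = R AND S = false AND false = false
u3 = S NOR u2 = false NOR false = true
u4 = R NOR u1 = false NOR true = false
u7 = NOT R = NOT false = true
u8 = S NOR u1 = false NOR true = false
u9 = Q NOR u4 = false NOR false = true
u10 = u3 NOR u9 = true NOR true = false
u12 = u10 NOR u4 = false NOR false = true
u13 = u7 NOR u12 = true NOR true = false

u4 = false; u8 = false; u13 = false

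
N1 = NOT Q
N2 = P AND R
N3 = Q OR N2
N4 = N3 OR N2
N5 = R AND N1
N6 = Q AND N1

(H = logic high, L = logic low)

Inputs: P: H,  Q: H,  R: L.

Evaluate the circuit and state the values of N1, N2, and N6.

N1 = NOT Q = NOT H = L
N2 = P AND R = H AND L = L
N6 = Q AND N1 = H AND L = L

N1 = L; N2 = L; N6 = L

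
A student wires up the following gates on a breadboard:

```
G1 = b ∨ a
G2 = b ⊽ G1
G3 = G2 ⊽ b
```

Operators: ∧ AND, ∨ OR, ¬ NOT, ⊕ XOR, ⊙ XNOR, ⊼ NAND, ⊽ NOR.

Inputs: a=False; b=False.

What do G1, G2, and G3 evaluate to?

G1 = b OR a = False OR False = False
G2 = b NOR G1 = False NOR False = True
G3 = G2 NOR b = True NOR False = False

G1 = False, G2 = True, G3 = False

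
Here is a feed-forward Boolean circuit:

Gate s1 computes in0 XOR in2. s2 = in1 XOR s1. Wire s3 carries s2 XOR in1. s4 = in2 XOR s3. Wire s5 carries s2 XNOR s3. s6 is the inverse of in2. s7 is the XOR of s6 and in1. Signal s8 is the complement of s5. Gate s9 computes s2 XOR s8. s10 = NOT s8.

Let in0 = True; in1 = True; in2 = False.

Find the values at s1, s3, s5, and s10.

s1 = True; s3 = True; s5 = False; s10 = False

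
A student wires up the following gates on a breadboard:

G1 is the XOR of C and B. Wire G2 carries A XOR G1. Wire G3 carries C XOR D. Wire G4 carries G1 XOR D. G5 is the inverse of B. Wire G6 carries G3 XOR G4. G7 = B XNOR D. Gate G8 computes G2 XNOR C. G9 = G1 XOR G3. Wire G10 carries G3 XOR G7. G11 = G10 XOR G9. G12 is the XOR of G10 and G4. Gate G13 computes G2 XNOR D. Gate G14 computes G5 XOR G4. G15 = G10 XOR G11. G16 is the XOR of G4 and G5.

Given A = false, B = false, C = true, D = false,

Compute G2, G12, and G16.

G2 = true; G12 = true; G16 = false

G1 = C XOR B = true XOR false = true
G2 = A XOR G1 = false XOR true = true
G3 = C XOR D = true XOR false = true
G4 = G1 XOR D = true XOR false = true
G5 = NOT B = NOT false = true
G7 = B XNOR D = false XNOR false = true
G10 = G3 XOR G7 = true XOR true = false
G12 = G10 XOR G4 = false XOR true = true
G16 = G4 XOR G5 = true XOR true = false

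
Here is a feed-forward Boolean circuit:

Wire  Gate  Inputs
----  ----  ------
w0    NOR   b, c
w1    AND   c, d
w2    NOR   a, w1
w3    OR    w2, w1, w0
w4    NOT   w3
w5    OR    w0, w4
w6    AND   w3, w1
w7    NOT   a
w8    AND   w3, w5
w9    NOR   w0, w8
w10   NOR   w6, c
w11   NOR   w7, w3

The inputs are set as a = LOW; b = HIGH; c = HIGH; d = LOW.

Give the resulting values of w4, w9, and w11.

w4 = LOW, w9 = HIGH, w11 = LOW

w0 = b NOR c = HIGH NOR HIGH = LOW
w1 = c AND d = HIGH AND LOW = LOW
w2 = a NOR w1 = LOW NOR LOW = HIGH
w3 = w2 OR w1 OR w0 = HIGH OR LOW OR LOW = HIGH
w4 = NOT w3 = NOT HIGH = LOW
w5 = w0 OR w4 = LOW OR LOW = LOW
w7 = NOT a = NOT LOW = HIGH
w8 = w3 AND w5 = HIGH AND LOW = LOW
w9 = w0 NOR w8 = LOW NOR LOW = HIGH
w11 = w7 NOR w3 = HIGH NOR HIGH = LOW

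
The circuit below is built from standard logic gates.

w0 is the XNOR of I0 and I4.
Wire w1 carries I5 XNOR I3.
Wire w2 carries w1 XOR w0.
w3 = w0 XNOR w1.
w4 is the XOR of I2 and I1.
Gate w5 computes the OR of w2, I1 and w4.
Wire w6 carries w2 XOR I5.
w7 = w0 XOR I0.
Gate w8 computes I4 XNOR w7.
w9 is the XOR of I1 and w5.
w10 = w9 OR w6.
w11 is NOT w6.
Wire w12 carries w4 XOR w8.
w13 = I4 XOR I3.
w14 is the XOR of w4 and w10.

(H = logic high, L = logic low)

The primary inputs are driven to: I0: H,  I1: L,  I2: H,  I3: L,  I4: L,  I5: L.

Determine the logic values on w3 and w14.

w3 = L, w14 = L

w0 = I0 XNOR I4 = H XNOR L = L
w1 = I5 XNOR I3 = L XNOR L = H
w2 = w1 XOR w0 = H XOR L = H
w3 = w0 XNOR w1 = L XNOR H = L
w4 = I2 XOR I1 = H XOR L = H
w5 = w2 OR I1 OR w4 = H OR L OR H = H
w6 = w2 XOR I5 = H XOR L = H
w9 = I1 XOR w5 = L XOR H = H
w10 = w9 OR w6 = H OR H = H
w14 = w4 XOR w10 = H XOR H = L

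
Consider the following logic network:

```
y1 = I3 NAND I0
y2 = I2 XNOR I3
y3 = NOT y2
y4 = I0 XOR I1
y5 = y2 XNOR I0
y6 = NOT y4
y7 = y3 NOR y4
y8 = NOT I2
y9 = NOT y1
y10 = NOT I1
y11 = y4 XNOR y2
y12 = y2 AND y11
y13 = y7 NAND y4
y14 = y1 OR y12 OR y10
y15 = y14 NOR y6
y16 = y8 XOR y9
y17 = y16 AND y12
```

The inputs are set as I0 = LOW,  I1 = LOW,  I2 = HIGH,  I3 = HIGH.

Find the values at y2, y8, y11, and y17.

y2 = HIGH  y8 = LOW  y11 = LOW  y17 = LOW

y1 = I3 NAND I0 = HIGH NAND LOW = HIGH
y2 = I2 XNOR I3 = HIGH XNOR HIGH = HIGH
y4 = I0 XOR I1 = LOW XOR LOW = LOW
y8 = NOT I2 = NOT HIGH = LOW
y9 = NOT y1 = NOT HIGH = LOW
y11 = y4 XNOR y2 = LOW XNOR HIGH = LOW
y12 = y2 AND y11 = HIGH AND LOW = LOW
y16 = y8 XOR y9 = LOW XOR LOW = LOW
y17 = y16 AND y12 = LOW AND LOW = LOW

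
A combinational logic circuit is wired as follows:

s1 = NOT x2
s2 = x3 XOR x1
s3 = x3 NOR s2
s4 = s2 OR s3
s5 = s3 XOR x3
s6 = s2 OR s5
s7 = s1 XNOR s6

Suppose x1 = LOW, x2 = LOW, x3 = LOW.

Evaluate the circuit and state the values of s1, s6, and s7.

s1 = HIGH, s6 = HIGH, s7 = HIGH

s1 = NOT x2 = NOT LOW = HIGH
s2 = x3 XOR x1 = LOW XOR LOW = LOW
s3 = x3 NOR s2 = LOW NOR LOW = HIGH
s5 = s3 XOR x3 = HIGH XOR LOW = HIGH
s6 = s2 OR s5 = LOW OR HIGH = HIGH
s7 = s1 XNOR s6 = HIGH XNOR HIGH = HIGH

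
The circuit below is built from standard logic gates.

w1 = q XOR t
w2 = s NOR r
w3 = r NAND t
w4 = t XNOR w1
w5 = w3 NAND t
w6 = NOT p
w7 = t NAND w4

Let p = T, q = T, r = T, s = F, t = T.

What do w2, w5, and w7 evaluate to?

w2 = F; w5 = T; w7 = T

w1 = q XOR t = T XOR T = F
w2 = s NOR r = F NOR T = F
w3 = r NAND t = T NAND T = F
w4 = t XNOR w1 = T XNOR F = F
w5 = w3 NAND t = F NAND T = T
w7 = t NAND w4 = T NAND F = T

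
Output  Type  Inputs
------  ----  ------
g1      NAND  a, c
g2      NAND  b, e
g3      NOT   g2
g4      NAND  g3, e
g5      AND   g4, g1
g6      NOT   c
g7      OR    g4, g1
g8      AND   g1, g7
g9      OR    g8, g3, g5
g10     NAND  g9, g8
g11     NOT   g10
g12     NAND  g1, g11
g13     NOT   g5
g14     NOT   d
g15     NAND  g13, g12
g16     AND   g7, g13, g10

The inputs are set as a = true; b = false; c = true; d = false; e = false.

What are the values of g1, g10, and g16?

g1 = false  g10 = true  g16 = true

g1 = a NAND c = true NAND true = false
g2 = b NAND e = false NAND false = true
g3 = NOT g2 = NOT true = false
g4 = g3 NAND e = false NAND false = true
g5 = g4 AND g1 = true AND false = false
g7 = g4 OR g1 = true OR false = true
g8 = g1 AND g7 = false AND true = false
g9 = g8 OR g3 OR g5 = false OR false OR false = false
g10 = g9 NAND g8 = false NAND false = true
g13 = NOT g5 = NOT false = true
g16 = g7 AND g13 AND g10 = true AND true AND true = true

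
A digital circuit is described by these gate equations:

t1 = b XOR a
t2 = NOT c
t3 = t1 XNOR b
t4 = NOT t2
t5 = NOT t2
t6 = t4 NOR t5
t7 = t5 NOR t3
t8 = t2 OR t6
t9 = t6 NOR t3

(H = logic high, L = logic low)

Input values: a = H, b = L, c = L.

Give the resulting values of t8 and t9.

t1 = b XOR a = L XOR H = H
t2 = NOT c = NOT L = H
t3 = t1 XNOR b = H XNOR L = L
t4 = NOT t2 = NOT H = L
t5 = NOT t2 = NOT H = L
t6 = t4 NOR t5 = L NOR L = H
t8 = t2 OR t6 = H OR H = H
t9 = t6 NOR t3 = H NOR L = L

t8 = H; t9 = L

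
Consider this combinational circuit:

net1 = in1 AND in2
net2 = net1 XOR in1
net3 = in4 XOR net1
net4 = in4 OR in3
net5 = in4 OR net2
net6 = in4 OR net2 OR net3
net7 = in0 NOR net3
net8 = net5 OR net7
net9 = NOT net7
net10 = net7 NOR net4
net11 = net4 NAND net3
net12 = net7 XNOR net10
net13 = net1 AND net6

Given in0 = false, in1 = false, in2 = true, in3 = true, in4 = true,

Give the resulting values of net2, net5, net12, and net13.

net1 = in1 AND in2 = false AND true = false
net2 = net1 XOR in1 = false XOR false = false
net3 = in4 XOR net1 = true XOR false = true
net4 = in4 OR in3 = true OR true = true
net5 = in4 OR net2 = true OR false = true
net6 = in4 OR net2 OR net3 = true OR false OR true = true
net7 = in0 NOR net3 = false NOR true = false
net10 = net7 NOR net4 = false NOR true = false
net12 = net7 XNOR net10 = false XNOR false = true
net13 = net1 AND net6 = false AND true = false

net2 = false, net5 = true, net12 = true, net13 = false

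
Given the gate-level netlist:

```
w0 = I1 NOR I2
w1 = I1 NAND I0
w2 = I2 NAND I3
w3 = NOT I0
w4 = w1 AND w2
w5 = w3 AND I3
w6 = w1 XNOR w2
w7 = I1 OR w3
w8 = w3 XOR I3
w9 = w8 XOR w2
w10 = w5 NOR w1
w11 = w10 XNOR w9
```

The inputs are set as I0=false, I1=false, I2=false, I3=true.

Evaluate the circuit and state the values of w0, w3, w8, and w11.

w0 = I1 NOR I2 = false NOR false = true
w1 = I1 NAND I0 = false NAND false = true
w2 = I2 NAND I3 = false NAND true = true
w3 = NOT I0 = NOT false = true
w5 = w3 AND I3 = true AND true = true
w8 = w3 XOR I3 = true XOR true = false
w9 = w8 XOR w2 = false XOR true = true
w10 = w5 NOR w1 = true NOR true = false
w11 = w10 XNOR w9 = false XNOR true = false

w0 = true, w3 = true, w8 = false, w11 = false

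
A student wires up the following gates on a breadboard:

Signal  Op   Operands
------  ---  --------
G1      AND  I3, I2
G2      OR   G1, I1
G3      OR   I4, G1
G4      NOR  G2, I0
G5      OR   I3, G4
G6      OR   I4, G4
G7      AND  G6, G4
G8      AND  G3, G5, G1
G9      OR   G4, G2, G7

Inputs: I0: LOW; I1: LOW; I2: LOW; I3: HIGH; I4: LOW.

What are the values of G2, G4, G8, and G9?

G1 = I3 AND I2 = HIGH AND LOW = LOW
G2 = G1 OR I1 = LOW OR LOW = LOW
G3 = I4 OR G1 = LOW OR LOW = LOW
G4 = G2 NOR I0 = LOW NOR LOW = HIGH
G5 = I3 OR G4 = HIGH OR HIGH = HIGH
G6 = I4 OR G4 = LOW OR HIGH = HIGH
G7 = G6 AND G4 = HIGH AND HIGH = HIGH
G8 = G3 AND G5 AND G1 = LOW AND HIGH AND LOW = LOW
G9 = G4 OR G2 OR G7 = HIGH OR LOW OR HIGH = HIGH

G2 = LOW, G4 = HIGH, G8 = LOW, G9 = HIGH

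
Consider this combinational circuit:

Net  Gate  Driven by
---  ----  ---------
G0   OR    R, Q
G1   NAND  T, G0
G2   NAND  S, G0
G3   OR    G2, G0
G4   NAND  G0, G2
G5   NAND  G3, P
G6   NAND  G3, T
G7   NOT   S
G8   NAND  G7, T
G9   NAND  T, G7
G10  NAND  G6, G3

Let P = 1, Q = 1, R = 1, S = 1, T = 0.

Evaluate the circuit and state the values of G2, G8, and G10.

G0 = R OR Q = 1 OR 1 = 1
G2 = S NAND G0 = 1 NAND 1 = 0
G3 = G2 OR G0 = 0 OR 1 = 1
G6 = G3 NAND T = 1 NAND 0 = 1
G7 = NOT S = NOT 1 = 0
G8 = G7 NAND T = 0 NAND 0 = 1
G10 = G6 NAND G3 = 1 NAND 1 = 0

G2 = 0, G8 = 1, G10 = 0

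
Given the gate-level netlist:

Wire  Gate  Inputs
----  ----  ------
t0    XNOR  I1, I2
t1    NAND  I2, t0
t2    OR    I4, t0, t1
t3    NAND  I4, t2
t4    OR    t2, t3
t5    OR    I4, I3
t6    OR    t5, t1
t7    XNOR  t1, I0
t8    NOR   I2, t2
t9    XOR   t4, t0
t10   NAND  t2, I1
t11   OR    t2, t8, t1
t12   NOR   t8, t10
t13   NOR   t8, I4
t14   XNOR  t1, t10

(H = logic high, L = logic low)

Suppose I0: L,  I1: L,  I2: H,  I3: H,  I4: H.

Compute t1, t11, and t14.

t0 = I1 XNOR I2 = L XNOR H = L
t1 = I2 NAND t0 = H NAND L = H
t2 = I4 OR t0 OR t1 = H OR L OR H = H
t8 = I2 NOR t2 = H NOR H = L
t10 = t2 NAND I1 = H NAND L = H
t11 = t2 OR t8 OR t1 = H OR L OR H = H
t14 = t1 XNOR t10 = H XNOR H = H

t1 = H, t11 = H, t14 = H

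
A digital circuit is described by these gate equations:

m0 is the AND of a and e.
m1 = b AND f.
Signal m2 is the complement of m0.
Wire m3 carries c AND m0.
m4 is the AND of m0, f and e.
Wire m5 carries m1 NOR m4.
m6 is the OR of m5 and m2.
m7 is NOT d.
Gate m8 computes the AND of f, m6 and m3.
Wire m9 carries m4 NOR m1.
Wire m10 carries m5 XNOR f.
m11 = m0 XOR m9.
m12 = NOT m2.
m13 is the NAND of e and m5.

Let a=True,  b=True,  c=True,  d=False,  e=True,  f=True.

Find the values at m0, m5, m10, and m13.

m0 = True, m5 = False, m10 = False, m13 = True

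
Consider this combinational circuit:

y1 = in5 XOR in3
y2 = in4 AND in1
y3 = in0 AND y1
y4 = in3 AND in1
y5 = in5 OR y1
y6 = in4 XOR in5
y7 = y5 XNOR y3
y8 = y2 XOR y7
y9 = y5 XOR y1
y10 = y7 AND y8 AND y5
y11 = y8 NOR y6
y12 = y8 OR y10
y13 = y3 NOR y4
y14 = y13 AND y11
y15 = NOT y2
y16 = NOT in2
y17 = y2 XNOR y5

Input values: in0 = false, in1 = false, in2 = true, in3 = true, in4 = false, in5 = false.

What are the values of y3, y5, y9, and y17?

y1 = in5 XOR in3 = false XOR true = true
y2 = in4 AND in1 = false AND false = false
y3 = in0 AND y1 = false AND true = false
y5 = in5 OR y1 = false OR true = true
y9 = y5 XOR y1 = true XOR true = false
y17 = y2 XNOR y5 = false XNOR true = false

y3 = false, y5 = true, y9 = false, y17 = false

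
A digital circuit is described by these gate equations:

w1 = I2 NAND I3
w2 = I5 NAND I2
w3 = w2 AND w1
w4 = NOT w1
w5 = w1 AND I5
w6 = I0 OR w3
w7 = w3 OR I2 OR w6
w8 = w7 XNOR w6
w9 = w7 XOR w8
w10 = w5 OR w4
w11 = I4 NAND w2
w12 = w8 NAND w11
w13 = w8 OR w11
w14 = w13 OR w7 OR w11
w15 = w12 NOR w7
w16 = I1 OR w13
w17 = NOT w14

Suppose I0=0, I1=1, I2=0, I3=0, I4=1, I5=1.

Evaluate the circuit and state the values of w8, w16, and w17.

w8 = 1, w16 = 1, w17 = 0

w1 = I2 NAND I3 = 0 NAND 0 = 1
w2 = I5 NAND I2 = 1 NAND 0 = 1
w3 = w2 AND w1 = 1 AND 1 = 1
w6 = I0 OR w3 = 0 OR 1 = 1
w7 = w3 OR I2 OR w6 = 1 OR 0 OR 1 = 1
w8 = w7 XNOR w6 = 1 XNOR 1 = 1
w11 = I4 NAND w2 = 1 NAND 1 = 0
w13 = w8 OR w11 = 1 OR 0 = 1
w14 = w13 OR w7 OR w11 = 1 OR 1 OR 0 = 1
w16 = I1 OR w13 = 1 OR 1 = 1
w17 = NOT w14 = NOT 1 = 0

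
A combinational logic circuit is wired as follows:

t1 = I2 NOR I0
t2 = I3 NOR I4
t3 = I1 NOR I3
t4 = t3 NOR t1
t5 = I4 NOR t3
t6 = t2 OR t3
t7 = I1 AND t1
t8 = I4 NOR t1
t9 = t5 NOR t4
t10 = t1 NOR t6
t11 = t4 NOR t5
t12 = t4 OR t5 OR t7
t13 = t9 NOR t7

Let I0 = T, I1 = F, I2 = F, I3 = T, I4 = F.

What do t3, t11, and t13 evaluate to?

t3 = F, t11 = F, t13 = T

t1 = I2 NOR I0 = F NOR T = F
t3 = I1 NOR I3 = F NOR T = F
t4 = t3 NOR t1 = F NOR F = T
t5 = I4 NOR t3 = F NOR F = T
t7 = I1 AND t1 = F AND F = F
t9 = t5 NOR t4 = T NOR T = F
t11 = t4 NOR t5 = T NOR T = F
t13 = t9 NOR t7 = F NOR F = T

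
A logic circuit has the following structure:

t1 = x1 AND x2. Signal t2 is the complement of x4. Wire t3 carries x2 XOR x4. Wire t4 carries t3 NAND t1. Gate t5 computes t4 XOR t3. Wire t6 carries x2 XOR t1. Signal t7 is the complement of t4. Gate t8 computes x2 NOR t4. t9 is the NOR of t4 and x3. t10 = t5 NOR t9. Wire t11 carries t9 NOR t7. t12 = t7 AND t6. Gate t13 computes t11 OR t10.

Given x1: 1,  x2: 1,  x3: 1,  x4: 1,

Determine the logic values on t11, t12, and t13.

t11 = 1, t12 = 0, t13 = 1

t1 = x1 AND x2 = 1 AND 1 = 1
t3 = x2 XOR x4 = 1 XOR 1 = 0
t4 = t3 NAND t1 = 0 NAND 1 = 1
t5 = t4 XOR t3 = 1 XOR 0 = 1
t6 = x2 XOR t1 = 1 XOR 1 = 0
t7 = NOT t4 = NOT 1 = 0
t9 = t4 NOR x3 = 1 NOR 1 = 0
t10 = t5 NOR t9 = 1 NOR 0 = 0
t11 = t9 NOR t7 = 0 NOR 0 = 1
t12 = t7 AND t6 = 0 AND 0 = 0
t13 = t11 OR t10 = 1 OR 0 = 1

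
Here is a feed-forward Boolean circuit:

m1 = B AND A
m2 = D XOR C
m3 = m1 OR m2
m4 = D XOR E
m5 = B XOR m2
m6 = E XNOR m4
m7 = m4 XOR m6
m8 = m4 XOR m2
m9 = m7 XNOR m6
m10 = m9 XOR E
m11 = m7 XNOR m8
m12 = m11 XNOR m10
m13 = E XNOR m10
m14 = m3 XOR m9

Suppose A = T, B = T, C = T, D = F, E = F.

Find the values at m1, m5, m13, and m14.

m1 = T; m5 = F; m13 = F; m14 = F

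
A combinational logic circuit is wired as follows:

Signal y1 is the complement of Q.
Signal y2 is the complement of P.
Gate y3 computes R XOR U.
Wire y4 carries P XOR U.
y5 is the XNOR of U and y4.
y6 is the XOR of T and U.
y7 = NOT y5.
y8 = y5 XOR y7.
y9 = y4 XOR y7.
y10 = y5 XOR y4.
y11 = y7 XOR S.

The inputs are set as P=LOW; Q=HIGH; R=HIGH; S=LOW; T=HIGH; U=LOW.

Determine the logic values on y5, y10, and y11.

y5 = HIGH; y10 = HIGH; y11 = LOW

y4 = P XOR U = LOW XOR LOW = LOW
y5 = U XNOR y4 = LOW XNOR LOW = HIGH
y7 = NOT y5 = NOT HIGH = LOW
y10 = y5 XOR y4 = HIGH XOR LOW = HIGH
y11 = y7 XOR S = LOW XOR LOW = LOW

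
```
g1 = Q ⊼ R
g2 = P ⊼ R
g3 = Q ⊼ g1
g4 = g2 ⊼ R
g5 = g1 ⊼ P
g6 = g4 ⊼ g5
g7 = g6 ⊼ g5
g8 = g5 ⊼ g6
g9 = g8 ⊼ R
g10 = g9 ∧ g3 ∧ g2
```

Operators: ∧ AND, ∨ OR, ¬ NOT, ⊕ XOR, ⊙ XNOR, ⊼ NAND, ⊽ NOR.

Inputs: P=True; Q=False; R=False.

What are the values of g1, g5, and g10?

g1 = True, g5 = False, g10 = True

g1 = Q NAND R = False NAND False = True
g2 = P NAND R = True NAND False = True
g3 = Q NAND g1 = False NAND True = True
g4 = g2 NAND R = True NAND False = True
g5 = g1 NAND P = True NAND True = False
g6 = g4 NAND g5 = True NAND False = True
g8 = g5 NAND g6 = False NAND True = True
g9 = g8 NAND R = True NAND False = True
g10 = g9 AND g3 AND g2 = True AND True AND True = True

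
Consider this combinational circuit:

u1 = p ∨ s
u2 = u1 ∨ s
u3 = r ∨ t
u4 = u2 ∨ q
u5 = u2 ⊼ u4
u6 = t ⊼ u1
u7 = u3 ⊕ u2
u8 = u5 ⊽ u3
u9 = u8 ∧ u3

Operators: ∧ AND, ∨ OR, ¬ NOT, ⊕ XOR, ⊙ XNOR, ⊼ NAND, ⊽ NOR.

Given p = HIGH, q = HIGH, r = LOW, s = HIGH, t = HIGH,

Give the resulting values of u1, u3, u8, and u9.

u1 = HIGH, u3 = HIGH, u8 = LOW, u9 = LOW

u1 = p OR s = HIGH OR HIGH = HIGH
u2 = u1 OR s = HIGH OR HIGH = HIGH
u3 = r OR t = LOW OR HIGH = HIGH
u4 = u2 OR q = HIGH OR HIGH = HIGH
u5 = u2 NAND u4 = HIGH NAND HIGH = LOW
u8 = u5 NOR u3 = LOW NOR HIGH = LOW
u9 = u8 AND u3 = LOW AND HIGH = LOW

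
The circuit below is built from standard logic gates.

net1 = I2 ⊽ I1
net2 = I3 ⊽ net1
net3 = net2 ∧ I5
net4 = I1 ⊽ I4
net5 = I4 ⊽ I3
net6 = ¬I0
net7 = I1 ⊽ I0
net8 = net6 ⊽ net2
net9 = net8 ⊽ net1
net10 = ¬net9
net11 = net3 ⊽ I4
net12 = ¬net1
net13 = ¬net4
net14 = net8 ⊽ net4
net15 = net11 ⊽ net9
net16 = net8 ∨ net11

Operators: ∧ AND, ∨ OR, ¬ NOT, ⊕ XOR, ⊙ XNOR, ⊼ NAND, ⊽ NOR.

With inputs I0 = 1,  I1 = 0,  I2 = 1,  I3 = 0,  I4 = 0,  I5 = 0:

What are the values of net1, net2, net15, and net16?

net1 = I2 NOR I1 = 1 NOR 0 = 0
net2 = I3 NOR net1 = 0 NOR 0 = 1
net3 = net2 AND I5 = 1 AND 0 = 0
net6 = NOT I0 = NOT 1 = 0
net8 = net6 NOR net2 = 0 NOR 1 = 0
net9 = net8 NOR net1 = 0 NOR 0 = 1
net11 = net3 NOR I4 = 0 NOR 0 = 1
net15 = net11 NOR net9 = 1 NOR 1 = 0
net16 = net8 OR net11 = 0 OR 1 = 1

net1 = 0  net2 = 1  net15 = 0  net16 = 1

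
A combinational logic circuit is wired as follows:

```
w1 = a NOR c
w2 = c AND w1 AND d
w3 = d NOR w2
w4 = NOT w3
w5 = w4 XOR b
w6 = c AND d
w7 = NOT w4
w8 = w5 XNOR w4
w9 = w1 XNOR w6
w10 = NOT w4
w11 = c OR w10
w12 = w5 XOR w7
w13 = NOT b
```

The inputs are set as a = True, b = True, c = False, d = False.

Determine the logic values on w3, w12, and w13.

w3 = True  w12 = False  w13 = False

w1 = a NOR c = True NOR False = False
w2 = c AND w1 AND d = False AND False AND False = False
w3 = d NOR w2 = False NOR False = True
w4 = NOT w3 = NOT True = False
w5 = w4 XOR b = False XOR True = True
w7 = NOT w4 = NOT False = True
w12 = w5 XOR w7 = True XOR True = False
w13 = NOT b = NOT True = False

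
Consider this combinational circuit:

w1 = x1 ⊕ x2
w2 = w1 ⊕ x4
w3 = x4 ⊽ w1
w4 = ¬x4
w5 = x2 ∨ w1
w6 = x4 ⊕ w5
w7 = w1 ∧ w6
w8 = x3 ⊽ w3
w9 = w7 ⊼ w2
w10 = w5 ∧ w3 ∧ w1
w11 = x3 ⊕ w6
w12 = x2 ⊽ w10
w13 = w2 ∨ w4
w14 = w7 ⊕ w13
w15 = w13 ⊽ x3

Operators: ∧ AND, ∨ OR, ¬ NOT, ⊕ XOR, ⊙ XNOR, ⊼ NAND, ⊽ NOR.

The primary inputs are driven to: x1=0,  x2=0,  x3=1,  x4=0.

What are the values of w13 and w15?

w1 = x1 XOR x2 = 0 XOR 0 = 0
w2 = w1 XOR x4 = 0 XOR 0 = 0
w4 = NOT x4 = NOT 0 = 1
w13 = w2 OR w4 = 0 OR 1 = 1
w15 = w13 NOR x3 = 1 NOR 1 = 0

w13 = 1, w15 = 0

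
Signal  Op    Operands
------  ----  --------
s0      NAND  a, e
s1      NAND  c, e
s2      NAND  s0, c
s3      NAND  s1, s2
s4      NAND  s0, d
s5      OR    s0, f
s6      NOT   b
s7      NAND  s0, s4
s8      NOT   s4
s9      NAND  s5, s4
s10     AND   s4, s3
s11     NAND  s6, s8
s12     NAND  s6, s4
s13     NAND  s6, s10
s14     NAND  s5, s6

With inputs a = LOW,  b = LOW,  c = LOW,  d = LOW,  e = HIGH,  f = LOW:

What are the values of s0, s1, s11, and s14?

s0 = HIGH, s1 = HIGH, s11 = HIGH, s14 = LOW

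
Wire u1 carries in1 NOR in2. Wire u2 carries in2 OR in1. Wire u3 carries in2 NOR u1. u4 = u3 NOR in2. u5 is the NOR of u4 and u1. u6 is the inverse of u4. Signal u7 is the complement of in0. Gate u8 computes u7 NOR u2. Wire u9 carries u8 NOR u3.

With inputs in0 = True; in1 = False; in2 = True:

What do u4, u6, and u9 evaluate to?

u1 = in1 NOR in2 = False NOR True = False
u2 = in2 OR in1 = True OR False = True
u3 = in2 NOR u1 = True NOR False = False
u4 = u3 NOR in2 = False NOR True = False
u6 = NOT u4 = NOT False = True
u7 = NOT in0 = NOT True = False
u8 = u7 NOR u2 = False NOR True = False
u9 = u8 NOR u3 = False NOR False = True

u4 = False, u6 = True, u9 = True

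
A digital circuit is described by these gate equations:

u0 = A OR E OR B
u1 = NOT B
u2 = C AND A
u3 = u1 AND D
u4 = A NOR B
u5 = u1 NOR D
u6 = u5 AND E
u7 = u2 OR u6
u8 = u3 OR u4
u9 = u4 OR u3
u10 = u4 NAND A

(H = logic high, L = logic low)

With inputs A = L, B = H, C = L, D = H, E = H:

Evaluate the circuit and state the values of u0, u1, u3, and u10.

u0 = A OR E OR B = L OR H OR H = H
u1 = NOT B = NOT H = L
u3 = u1 AND D = L AND H = L
u4 = A NOR B = L NOR H = L
u10 = u4 NAND A = L NAND L = H

u0 = H, u1 = L, u3 = L, u10 = H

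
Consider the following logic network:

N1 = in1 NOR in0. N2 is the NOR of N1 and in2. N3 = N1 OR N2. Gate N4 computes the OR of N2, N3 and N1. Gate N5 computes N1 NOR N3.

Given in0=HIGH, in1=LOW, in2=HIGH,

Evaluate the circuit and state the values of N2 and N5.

N1 = in1 NOR in0 = LOW NOR HIGH = LOW
N2 = N1 NOR in2 = LOW NOR HIGH = LOW
N3 = N1 OR N2 = LOW OR LOW = LOW
N5 = N1 NOR N3 = LOW NOR LOW = HIGH

N2 = LOW, N5 = HIGH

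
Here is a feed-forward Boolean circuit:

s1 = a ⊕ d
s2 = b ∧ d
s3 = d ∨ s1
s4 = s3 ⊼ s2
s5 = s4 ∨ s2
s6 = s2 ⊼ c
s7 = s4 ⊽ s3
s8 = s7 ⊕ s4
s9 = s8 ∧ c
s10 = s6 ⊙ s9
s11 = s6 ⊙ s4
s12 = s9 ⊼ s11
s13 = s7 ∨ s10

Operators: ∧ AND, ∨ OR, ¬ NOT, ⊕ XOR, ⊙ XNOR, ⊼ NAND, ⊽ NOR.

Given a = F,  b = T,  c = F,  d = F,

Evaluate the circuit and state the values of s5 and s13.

s5 = T, s13 = F

s1 = a XOR d = F XOR F = F
s2 = b AND d = T AND F = F
s3 = d OR s1 = F OR F = F
s4 = s3 NAND s2 = F NAND F = T
s5 = s4 OR s2 = T OR F = T
s6 = s2 NAND c = F NAND F = T
s7 = s4 NOR s3 = T NOR F = F
s8 = s7 XOR s4 = F XOR T = T
s9 = s8 AND c = T AND F = F
s10 = s6 XNOR s9 = T XNOR F = F
s13 = s7 OR s10 = F OR F = F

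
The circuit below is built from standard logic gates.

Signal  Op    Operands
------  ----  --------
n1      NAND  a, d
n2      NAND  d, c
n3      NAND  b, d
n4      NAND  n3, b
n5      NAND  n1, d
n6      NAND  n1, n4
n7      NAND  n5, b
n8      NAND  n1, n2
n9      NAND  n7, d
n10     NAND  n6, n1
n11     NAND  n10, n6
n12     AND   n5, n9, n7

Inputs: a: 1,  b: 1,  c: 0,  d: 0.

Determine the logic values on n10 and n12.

n10 = 0  n12 = 0

n1 = a NAND d = 1 NAND 0 = 1
n3 = b NAND d = 1 NAND 0 = 1
n4 = n3 NAND b = 1 NAND 1 = 0
n5 = n1 NAND d = 1 NAND 0 = 1
n6 = n1 NAND n4 = 1 NAND 0 = 1
n7 = n5 NAND b = 1 NAND 1 = 0
n9 = n7 NAND d = 0 NAND 0 = 1
n10 = n6 NAND n1 = 1 NAND 1 = 0
n12 = n5 AND n9 AND n7 = 1 AND 1 AND 0 = 0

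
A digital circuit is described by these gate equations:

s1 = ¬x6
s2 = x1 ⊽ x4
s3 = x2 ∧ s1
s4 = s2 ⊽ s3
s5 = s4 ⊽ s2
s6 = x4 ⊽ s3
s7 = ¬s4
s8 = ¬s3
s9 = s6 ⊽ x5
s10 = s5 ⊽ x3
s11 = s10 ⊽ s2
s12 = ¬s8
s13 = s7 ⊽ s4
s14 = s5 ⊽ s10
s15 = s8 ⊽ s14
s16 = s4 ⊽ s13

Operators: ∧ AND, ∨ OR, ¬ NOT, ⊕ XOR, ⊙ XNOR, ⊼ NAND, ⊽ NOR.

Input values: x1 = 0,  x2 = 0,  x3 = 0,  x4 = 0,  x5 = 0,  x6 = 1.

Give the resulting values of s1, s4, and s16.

s1 = NOT x6 = NOT 1 = 0
s2 = x1 NOR x4 = 0 NOR 0 = 1
s3 = x2 AND s1 = 0 AND 0 = 0
s4 = s2 NOR s3 = 1 NOR 0 = 0
s7 = NOT s4 = NOT 0 = 1
s13 = s7 NOR s4 = 1 NOR 0 = 0
s16 = s4 NOR s13 = 0 NOR 0 = 1

s1 = 0, s4 = 0, s16 = 1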